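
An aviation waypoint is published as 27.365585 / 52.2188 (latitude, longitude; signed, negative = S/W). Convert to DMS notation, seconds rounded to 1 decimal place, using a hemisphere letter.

Lat: 0.365585° → 21.93510′; 0.93510 × 60 = 56.106″
λ: 0.218800° → 13.12800′; 0.12800 × 60 = 7.680″

27°21′56.1″ N, 52°13′7.7″ E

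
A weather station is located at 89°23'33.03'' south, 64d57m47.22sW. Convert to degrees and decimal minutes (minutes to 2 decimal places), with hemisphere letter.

Lat: seconds/60 = 0.55050; minutes = 23 + 0.55050 = 23.5505
λ: 57 + 47.22/60 = 57.7870′

89° 23.55′ S, 64° 57.79′ W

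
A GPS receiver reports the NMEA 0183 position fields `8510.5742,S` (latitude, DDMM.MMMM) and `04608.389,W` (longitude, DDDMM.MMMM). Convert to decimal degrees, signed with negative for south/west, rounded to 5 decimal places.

Latitude: split at 2 digits → 85° and 10.5742′; 85 + 10.5742/60 = 85.176237
S ⇒ negate
Longitude: degrees = first 3 digits = 46, minutes = 8.389; 46 + 8.389/60 = 46.139817
hemisphere W, so the sign is −

-85.17624, -46.13982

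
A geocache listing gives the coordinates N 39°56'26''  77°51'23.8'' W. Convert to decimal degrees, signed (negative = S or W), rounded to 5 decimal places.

39.94056, -77.85661

Latitude: 39° + 56/60 + 26/3600 = 39 + 0.933333 + 0.007222 = 39.940556
N ⇒ keep positive
λ: 51′ + 23.8″ = 51.39667′; 77 + 51.39667/60 = 77.856611
W → negative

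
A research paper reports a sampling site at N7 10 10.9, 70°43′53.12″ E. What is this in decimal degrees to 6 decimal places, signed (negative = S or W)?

7.169694, 70.731422

φ: 7° + 10/60 + 10.9/3600 = 7 + 0.166667 + 0.003028 = 7.1696944
N → positive
Longitude: 43′ + 53.12″ = 43.88533′; 70 + 43.88533/60 = 70.7314222
E → positive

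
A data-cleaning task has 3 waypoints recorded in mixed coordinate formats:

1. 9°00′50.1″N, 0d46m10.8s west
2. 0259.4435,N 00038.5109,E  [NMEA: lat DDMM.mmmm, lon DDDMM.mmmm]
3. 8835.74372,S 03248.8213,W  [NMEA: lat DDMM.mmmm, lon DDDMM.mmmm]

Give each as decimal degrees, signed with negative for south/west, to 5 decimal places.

Point 1:
  φ: 0′ + 50.1″ = 0.83500′; 9 + 0.83500/60 = 9.013917
  N → positive
  λ: 0 + 46/60 + 10.8/3600 = 0.769667
  W ⇒ negate
Point 2:
  Lat: split at 2 digits → 02° and 59.4435′; 2 + 59.4435/60 = 2.990725
  N ⇒ keep positive
  Longitude: split at 3 digits → 000° and 38.5109′; 0 + 38.5109/60 = 0.641848
  E → positive
Point 3:
  Latitude: split at 2 digits → 88° and 35.74372′; 88 + 35.74372/60 = 88.595729
  S → negative
  Longitude: split at 3 digits → 032° and 48.8213′; 32 + 48.8213/60 = 32.813688
  W → negative

1. 9.01392, -0.76967
2. 2.99073, 0.64185
3. -88.59573, -32.81369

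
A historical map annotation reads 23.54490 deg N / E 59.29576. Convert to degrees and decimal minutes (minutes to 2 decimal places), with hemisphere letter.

Latitude: minutes = (23.544900 − 23) × 60 = 32.6940
λ: fractional part 0.295760 → 17.7456 minutes

23° 32.69′ N, 59° 17.75′ E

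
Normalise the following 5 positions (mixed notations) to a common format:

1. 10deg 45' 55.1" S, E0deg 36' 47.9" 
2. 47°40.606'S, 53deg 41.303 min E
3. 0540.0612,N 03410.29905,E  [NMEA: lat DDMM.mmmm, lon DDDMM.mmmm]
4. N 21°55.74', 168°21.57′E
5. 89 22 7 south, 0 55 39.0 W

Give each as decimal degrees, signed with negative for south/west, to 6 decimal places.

Point 1:
  Latitude: 10° + 45/60 + 55.1/3600 = 10 + 0.750000 + 0.015306 = 10.7653056
  S → negative
  λ: 0 + 36/60 + 47.9/3600 = 0.6133056
  E → positive
Point 2:
  Lat: 47 + 40.606/60 = 47.6767667
  S → negative
  λ: 53 + 41.303/60 = 53.6883833
  E → positive
Point 3:
  Latitude: split at 2 digits → 05° and 40.0612′; 5 + 40.0612/60 = 5.6676867
  N ⇒ keep positive
  Longitude: degrees = first 3 digits = 34, minutes = 10.29905; 34 + 10.29905/60 = 34.1716508
  E → positive
Point 4:
  Lat: 55.74′ = 0.929000°; total 21.9290000
  N → positive
  Longitude: 21.57′ = 0.359500°; total 168.3595000
  E → positive
Point 5:
  Latitude: 89° + 22/60 + 7/3600 = 89 + 0.366667 + 0.001944 = 89.3686111
  S → negative
  Lon: 0° + 55/60 + 39/3600 = 0 + 0.916667 + 0.010833 = 0.9275000
  W → negative

1. -10.765306, 0.613306
2. -47.676767, 53.688383
3. 5.667687, 34.171651
4. 21.929000, 168.359500
5. -89.368611, -0.927500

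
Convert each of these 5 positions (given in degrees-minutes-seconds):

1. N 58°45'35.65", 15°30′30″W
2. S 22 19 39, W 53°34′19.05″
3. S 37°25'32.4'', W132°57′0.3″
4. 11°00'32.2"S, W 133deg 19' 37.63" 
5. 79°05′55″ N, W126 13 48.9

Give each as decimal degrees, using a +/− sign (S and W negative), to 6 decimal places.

Point 1:
  Latitude: 45′ + 35.65″ = 45.59417′; 58 + 45.59417/60 = 58.7599028
  N ⇒ keep positive
  Lon: 30′ + 30″ = 30.50000′; 15 + 30.50000/60 = 15.5083333
  hemisphere W, so the sign is −
Point 2:
  Lat: 22° + 19/60 + 39/3600 = 22 + 0.316667 + 0.010833 = 22.3275000
  S ⇒ negate
  λ: 53 + 34/60 + 19.05/3600 = 53.5719583
  W → negative
Point 3:
  Lat: 25′ + 32.4″ = 25.54000′; 37 + 25.54000/60 = 37.4256667
  S ⇒ negate
  λ: 132° + 57/60 + 0.3/3600 = 132 + 0.950000 + 0.000083 = 132.9500833
  W → negative
Point 4:
  Latitude: 11° + 0/60 + 32.2/3600 = 11 + 0.000000 + 0.008944 = 11.0089444
  S ⇒ negate
  Longitude: 133 + 19/60 + 37.63/3600 = 133.3271194
  hemisphere W, so the sign is −
Point 5:
  Lat: 79° + 5/60 + 55/3600 = 79 + 0.083333 + 0.015278 = 79.0986111
  N → positive
  Longitude: 126° + 13/60 + 48.9/3600 = 126 + 0.216667 + 0.013583 = 126.2302500
  hemisphere W, so the sign is −

1. 58.759903, -15.508333
2. -22.327500, -53.571958
3. -37.425667, -132.950083
4. -11.008944, -133.327119
5. 79.098611, -126.230250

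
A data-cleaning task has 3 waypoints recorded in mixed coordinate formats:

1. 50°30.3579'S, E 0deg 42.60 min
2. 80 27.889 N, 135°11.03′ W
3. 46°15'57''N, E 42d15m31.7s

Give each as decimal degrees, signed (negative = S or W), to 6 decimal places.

1. -50.505965, 0.710000
2. 80.464817, -135.183833
3. 46.265833, 42.258806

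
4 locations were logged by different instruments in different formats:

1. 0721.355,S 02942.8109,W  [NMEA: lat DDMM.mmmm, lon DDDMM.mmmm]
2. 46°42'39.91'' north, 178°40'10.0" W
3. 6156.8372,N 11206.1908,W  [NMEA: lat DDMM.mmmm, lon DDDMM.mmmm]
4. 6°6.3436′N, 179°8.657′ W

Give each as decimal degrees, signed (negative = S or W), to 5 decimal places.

Point 1:
  Latitude: split at 2 digits → 07° and 21.355′; 7 + 21.355/60 = 7.355917
  S → negative
  Lon: split at 3 digits → 029° and 42.8109′; 29 + 42.8109/60 = 29.713515
  W ⇒ negate
Point 2:
  Lat: 42′ + 39.91″ = 42.66517′; 46 + 42.66517/60 = 46.711086
  N ⇒ keep positive
  λ: 178° + 40/60 + 10/3600 = 178 + 0.666667 + 0.002778 = 178.669444
  W → negative
Point 3:
  Lat: split at 2 digits → 61° and 56.8372′; 61 + 56.8372/60 = 61.947287
  N ⇒ keep positive
  Longitude: degrees = first 3 digits = 112, minutes = 6.1908; 112 + 6.1908/60 = 112.103180
  W ⇒ negate
Point 4:
  Lat: 6 + 6.3436/60 = 6.105727
  N ⇒ keep positive
  Lon: 179 + 8.657/60 = 179.144283
  W ⇒ negate

1. -7.35592, -29.71352
2. 46.71109, -178.66944
3. 61.94729, -112.10318
4. 6.10573, -179.14428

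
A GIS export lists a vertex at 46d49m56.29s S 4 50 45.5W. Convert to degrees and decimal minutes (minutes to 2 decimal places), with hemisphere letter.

46° 49.94′ S, 4° 50.76′ W

Latitude: seconds/60 = 0.93817; minutes = 49 + 0.93817 = 49.9382
Lon: seconds/60 = 0.75833; minutes = 50 + 0.75833 = 50.7583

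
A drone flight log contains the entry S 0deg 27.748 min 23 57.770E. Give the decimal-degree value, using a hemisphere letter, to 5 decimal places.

0.46247° S, 23.96283° E

φ: 27.748′ = 0.462467°; total 0.462467
Lon: 23 + 57.77/60 = 23.962833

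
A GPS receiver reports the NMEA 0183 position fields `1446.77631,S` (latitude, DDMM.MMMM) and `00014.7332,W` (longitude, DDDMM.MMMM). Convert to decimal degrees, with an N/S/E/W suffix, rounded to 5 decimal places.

Latitude: split at 2 digits → 14° and 46.77631′; 14 + 46.77631/60 = 14.779605
Longitude: split at 3 digits → 000° and 14.7332′; 0 + 14.7332/60 = 0.245553

14.77961° S, 0.24555° W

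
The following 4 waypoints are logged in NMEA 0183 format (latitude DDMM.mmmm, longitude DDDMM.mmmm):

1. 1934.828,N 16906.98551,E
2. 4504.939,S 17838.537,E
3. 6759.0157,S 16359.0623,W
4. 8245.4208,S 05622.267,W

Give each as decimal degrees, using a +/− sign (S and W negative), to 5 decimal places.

Point 1:
  φ: degrees = first 2 digits = 19, minutes = 34.828; 19 + 34.828/60 = 19.580467
  N → positive
  Lon: degrees = first 3 digits = 169, minutes = 6.98551; 169 + 6.98551/60 = 169.116425
  E ⇒ keep positive
Point 2:
  Latitude: split at 2 digits → 45° and 4.939′; 45 + 4.939/60 = 45.082317
  hemisphere S, so the sign is −
  Lon: split at 3 digits → 178° and 38.537′; 178 + 38.537/60 = 178.642283
  E ⇒ keep positive
Point 3:
  φ: split at 2 digits → 67° and 59.0157′; 67 + 59.0157/60 = 67.983595
  S ⇒ negate
  Lon: split at 3 digits → 163° and 59.0623′; 163 + 59.0623/60 = 163.984372
  W → negative
Point 4:
  φ: degrees = first 2 digits = 82, minutes = 45.4208; 82 + 45.4208/60 = 82.757013
  S → negative
  Longitude: split at 3 digits → 056° and 22.267′; 56 + 22.267/60 = 56.371117
  hemisphere W, so the sign is −

1. 19.58047, 169.11643
2. -45.08232, 178.64228
3. -67.98360, -163.98437
4. -82.75701, -56.37112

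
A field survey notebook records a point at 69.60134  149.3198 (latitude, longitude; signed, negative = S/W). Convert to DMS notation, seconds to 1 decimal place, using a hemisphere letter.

69°36′4.8″ N, 149°19′11.3″ E

φ: 0.601340 × 60 = 36.08040′ → 36′, remainder × 60 = 4.824″
λ: whole degrees 149; 19.18800′ → 19′ and 11.280″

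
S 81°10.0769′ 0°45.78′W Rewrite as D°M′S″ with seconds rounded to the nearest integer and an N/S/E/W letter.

Lat: 10.07690′ → 10′ and 0.07690 × 60 = 4.61″
Lon: 45.78000′ → 45′ and 0.78000 × 60 = 46.80″

81°10′5″ S, 0°45′47″ W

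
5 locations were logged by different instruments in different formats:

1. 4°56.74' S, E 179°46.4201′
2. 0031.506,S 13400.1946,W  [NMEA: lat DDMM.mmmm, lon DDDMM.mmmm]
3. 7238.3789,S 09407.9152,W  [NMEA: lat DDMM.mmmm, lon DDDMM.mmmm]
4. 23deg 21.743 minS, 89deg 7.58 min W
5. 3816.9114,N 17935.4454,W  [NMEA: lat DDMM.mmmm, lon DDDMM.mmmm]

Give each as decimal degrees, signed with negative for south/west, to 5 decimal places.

1. -4.94567, 179.77367
2. -0.52510, -134.00324
3. -72.63965, -94.13192
4. -23.36238, -89.12633
5. 38.28186, -179.59076

Point 1:
  φ: 4 + 56.74/60 = 4.945667
  S ⇒ negate
  Longitude: 179 + 46.4201/60 = 179.773668
  E ⇒ keep positive
Point 2:
  Latitude: split at 2 digits → 00° and 31.506′; 0 + 31.506/60 = 0.525100
  S → negative
  Lon: degrees = first 3 digits = 134, minutes = 0.1946; 134 + 0.1946/60 = 134.003243
  W → negative
Point 3:
  Lat: degrees = first 2 digits = 72, minutes = 38.3789; 72 + 38.3789/60 = 72.639648
  S → negative
  Longitude: split at 3 digits → 094° and 7.9152′; 94 + 7.9152/60 = 94.131920
  hemisphere W, so the sign is −
Point 4:
  Lat: 23 + 21.743/60 = 23.362383
  S ⇒ negate
  Longitude: 7.58′ = 0.126333°; total 89.126333
  W → negative
Point 5:
  Lat: degrees = first 2 digits = 38, minutes = 16.9114; 38 + 16.9114/60 = 38.281857
  N ⇒ keep positive
  λ: split at 3 digits → 179° and 35.4454′; 179 + 35.4454/60 = 179.590757
  W → negative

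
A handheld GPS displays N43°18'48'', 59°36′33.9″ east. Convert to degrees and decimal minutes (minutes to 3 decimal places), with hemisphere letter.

43° 18.800′ N, 59° 36.565′ E

Latitude: seconds/60 = 0.80000; minutes = 18 + 0.80000 = 18.80000
λ: seconds/60 = 0.56500; minutes = 36 + 0.56500 = 36.56500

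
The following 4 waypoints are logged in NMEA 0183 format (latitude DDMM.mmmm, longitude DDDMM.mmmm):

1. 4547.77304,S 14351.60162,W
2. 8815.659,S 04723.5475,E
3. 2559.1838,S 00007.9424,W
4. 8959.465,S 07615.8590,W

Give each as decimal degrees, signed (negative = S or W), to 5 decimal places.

1. -45.79622, -143.86003
2. -88.26098, 47.39246
3. -25.98640, -0.13237
4. -89.99108, -76.26432

Point 1:
  Lat: split at 2 digits → 45° and 47.77304′; 45 + 47.77304/60 = 45.796217
  hemisphere S, so the sign is −
  Lon: degrees = first 3 digits = 143, minutes = 51.60162; 143 + 51.60162/60 = 143.860027
  hemisphere W, so the sign is −
Point 2:
  Lat: degrees = first 2 digits = 88, minutes = 15.659; 88 + 15.659/60 = 88.260983
  hemisphere S, so the sign is −
  λ: degrees = first 3 digits = 47, minutes = 23.5475; 47 + 23.5475/60 = 47.392458
  E → positive
Point 3:
  Lat: split at 2 digits → 25° and 59.1838′; 25 + 59.1838/60 = 25.986397
  S → negative
  Lon: degrees = first 3 digits = 0, minutes = 7.9424; 0 + 7.9424/60 = 0.132373
  hemisphere W, so the sign is −
Point 4:
  Lat: degrees = first 2 digits = 89, minutes = 59.465; 89 + 59.465/60 = 89.991083
  S → negative
  Longitude: split at 3 digits → 076° and 15.859′; 76 + 15.859/60 = 76.264317
  W ⇒ negate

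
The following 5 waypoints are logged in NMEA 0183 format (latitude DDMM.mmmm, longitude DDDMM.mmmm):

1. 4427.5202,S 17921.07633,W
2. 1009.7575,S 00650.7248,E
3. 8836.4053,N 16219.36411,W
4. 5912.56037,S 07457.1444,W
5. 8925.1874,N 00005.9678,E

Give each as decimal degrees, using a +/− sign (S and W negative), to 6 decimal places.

1. -44.458670, -179.351272
2. -10.162625, 6.845413
3. 88.606755, -162.322735
4. -59.209340, -74.952407
5. 89.419790, 0.099463

Point 1:
  Latitude: split at 2 digits → 44° and 27.5202′; 44 + 27.5202/60 = 44.4586700
  S → negative
  Longitude: split at 3 digits → 179° and 21.07633′; 179 + 21.07633/60 = 179.3512722
  W ⇒ negate
Point 2:
  Lat: split at 2 digits → 10° and 9.7575′; 10 + 9.7575/60 = 10.1626250
  S → negative
  Lon: split at 3 digits → 006° and 50.7248′; 6 + 50.7248/60 = 6.8454133
  E → positive
Point 3:
  φ: degrees = first 2 digits = 88, minutes = 36.4053; 88 + 36.4053/60 = 88.6067550
  N ⇒ keep positive
  λ: degrees = first 3 digits = 162, minutes = 19.36411; 162 + 19.36411/60 = 162.3227352
  hemisphere W, so the sign is −
Point 4:
  Lat: degrees = first 2 digits = 59, minutes = 12.56037; 59 + 12.56037/60 = 59.2093395
  S → negative
  Longitude: degrees = first 3 digits = 74, minutes = 57.1444; 74 + 57.1444/60 = 74.9524067
  W → negative
Point 5:
  Latitude: split at 2 digits → 89° and 25.1874′; 89 + 25.1874/60 = 89.4197900
  N → positive
  Lon: degrees = first 3 digits = 0, minutes = 5.9678; 0 + 5.9678/60 = 0.0994633
  E ⇒ keep positive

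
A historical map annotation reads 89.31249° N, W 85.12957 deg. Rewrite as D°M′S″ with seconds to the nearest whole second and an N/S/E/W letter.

89°18′45″ N, 85°07′46″ W

φ: whole degrees 89; 18.74940′ → 18′ and 44.96″
Longitude: 0.129570° → 7.77420′; 0.77420 × 60 = 46.45″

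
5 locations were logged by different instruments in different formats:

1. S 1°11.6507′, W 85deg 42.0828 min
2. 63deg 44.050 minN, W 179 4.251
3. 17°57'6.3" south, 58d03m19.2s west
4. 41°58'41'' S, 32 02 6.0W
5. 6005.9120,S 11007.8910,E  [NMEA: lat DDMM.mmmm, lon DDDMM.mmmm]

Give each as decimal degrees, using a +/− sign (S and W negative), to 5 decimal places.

Point 1:
  Latitude: 11.6507′ = 0.194178°; total 1.194178
  hemisphere S, so the sign is −
  λ: 85 + 42.0828/60 = 85.701380
  hemisphere W, so the sign is −
Point 2:
  φ: 44.05′ = 0.734167°; total 63.734167
  N → positive
  Longitude: 179 + 4.251/60 = 179.070850
  hemisphere W, so the sign is −
Point 3:
  φ: 57′ + 6.3″ = 57.10500′; 17 + 57.10500/60 = 17.951750
  hemisphere S, so the sign is −
  Lon: 58° + 3/60 + 19.2/3600 = 58 + 0.050000 + 0.005333 = 58.055333
  W ⇒ negate
Point 4:
  Lat: 41 + 58/60 + 41/3600 = 41.978056
  S ⇒ negate
  Lon: 32 + 2/60 + 6/3600 = 32.035000
  W ⇒ negate
Point 5:
  φ: degrees = first 2 digits = 60, minutes = 5.912; 60 + 5.912/60 = 60.098533
  hemisphere S, so the sign is −
  λ: split at 3 digits → 110° and 7.891′; 110 + 7.891/60 = 110.131517
  E → positive

1. -1.19418, -85.70138
2. 63.73417, -179.07085
3. -17.95175, -58.05533
4. -41.97806, -32.03500
5. -60.09853, 110.13152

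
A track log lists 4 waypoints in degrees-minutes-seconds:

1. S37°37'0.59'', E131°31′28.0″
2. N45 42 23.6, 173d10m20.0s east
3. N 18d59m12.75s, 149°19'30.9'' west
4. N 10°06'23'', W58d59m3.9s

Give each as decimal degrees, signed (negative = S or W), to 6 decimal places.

Point 1:
  Lat: 37° + 37/60 + 0.59/3600 = 37 + 0.616667 + 0.000164 = 37.6168306
  hemisphere S, so the sign is −
  Longitude: 31′ + 28″ = 31.46667′; 131 + 31.46667/60 = 131.5244444
  E ⇒ keep positive
Point 2:
  φ: 42′ + 23.6″ = 42.39333′; 45 + 42.39333/60 = 45.7065556
  N → positive
  Lon: 173° + 10/60 + 20/3600 = 173 + 0.166667 + 0.005556 = 173.1722222
  E ⇒ keep positive
Point 3:
  Latitude: 18° + 59/60 + 12.75/3600 = 18 + 0.983333 + 0.003542 = 18.9868750
  N ⇒ keep positive
  Longitude: 149 + 19/60 + 30.9/3600 = 149.3252500
  hemisphere W, so the sign is −
Point 4:
  Lat: 10 + 6/60 + 23/3600 = 10.1063889
  N ⇒ keep positive
  Longitude: 58° + 59/60 + 3.9/3600 = 58 + 0.983333 + 0.001083 = 58.9844167
  W ⇒ negate

1. -37.616831, 131.524444
2. 45.706556, 173.172222
3. 18.986875, -149.325250
4. 10.106389, -58.984417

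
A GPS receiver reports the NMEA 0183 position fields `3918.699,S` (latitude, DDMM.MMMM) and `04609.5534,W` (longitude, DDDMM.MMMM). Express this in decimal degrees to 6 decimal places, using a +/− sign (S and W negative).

-39.311650, -46.159223

φ: degrees = first 2 digits = 39, minutes = 18.699; 39 + 18.699/60 = 39.3116500
S → negative
Lon: degrees = first 3 digits = 46, minutes = 9.5534; 46 + 9.5534/60 = 46.1592233
W → negative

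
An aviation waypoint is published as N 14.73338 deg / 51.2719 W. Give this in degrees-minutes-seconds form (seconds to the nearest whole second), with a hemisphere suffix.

φ: 0.733380° → 44.00280′; 0.00280 × 60 = 0.17″
λ: 0.271900 × 60 = 16.31400′ → 16′, remainder × 60 = 18.84″

14°44′0″ N, 51°16′19″ W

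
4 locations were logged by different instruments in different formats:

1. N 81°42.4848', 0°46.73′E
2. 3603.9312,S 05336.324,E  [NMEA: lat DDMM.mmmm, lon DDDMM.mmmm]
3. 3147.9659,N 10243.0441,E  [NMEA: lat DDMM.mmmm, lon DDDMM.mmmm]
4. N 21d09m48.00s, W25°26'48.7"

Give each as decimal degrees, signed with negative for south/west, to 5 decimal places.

1. 81.70808, 0.77883
2. -36.06552, 53.60540
3. 31.79943, 102.71740
4. 21.16333, -25.44686

Point 1:
  Latitude: 81 + 42.4848/60 = 81.708080
  N → positive
  λ: 0 + 46.73/60 = 0.778833
  E ⇒ keep positive
Point 2:
  Latitude: split at 2 digits → 36° and 3.9312′; 36 + 3.9312/60 = 36.065520
  hemisphere S, so the sign is −
  λ: degrees = first 3 digits = 53, minutes = 36.324; 53 + 36.324/60 = 53.605400
  E ⇒ keep positive
Point 3:
  Latitude: degrees = first 2 digits = 31, minutes = 47.9659; 31 + 47.9659/60 = 31.799432
  N → positive
  λ: degrees = first 3 digits = 102, minutes = 43.0441; 102 + 43.0441/60 = 102.717402
  E ⇒ keep positive
Point 4:
  φ: 21° + 9/60 + 48/3600 = 21 + 0.150000 + 0.013333 = 21.163333
  N ⇒ keep positive
  Longitude: 25° + 26/60 + 48.7/3600 = 25 + 0.433333 + 0.013528 = 25.446861
  hemisphere W, so the sign is −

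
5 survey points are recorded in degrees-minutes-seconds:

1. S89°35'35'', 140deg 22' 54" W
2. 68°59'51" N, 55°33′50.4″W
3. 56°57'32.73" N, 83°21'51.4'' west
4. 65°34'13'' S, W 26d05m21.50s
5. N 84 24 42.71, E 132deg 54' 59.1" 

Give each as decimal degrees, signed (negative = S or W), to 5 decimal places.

Point 1:
  Latitude: 89 + 35/60 + 35/3600 = 89.593056
  S ⇒ negate
  Longitude: 140° + 22/60 + 54/3600 = 140 + 0.366667 + 0.015000 = 140.381667
  W → negative
Point 2:
  φ: 59′ + 51″ = 59.85000′; 68 + 59.85000/60 = 68.997500
  N → positive
  Longitude: 33′ + 50.4″ = 33.84000′; 55 + 33.84000/60 = 55.564000
  W → negative
Point 3:
  Lat: 56° + 57/60 + 32.73/3600 = 56 + 0.950000 + 0.009092 = 56.959092
  N → positive
  Longitude: 83° + 21/60 + 51.4/3600 = 83 + 0.350000 + 0.014278 = 83.364278
  W ⇒ negate
Point 4:
  Lat: 65 + 34/60 + 13/3600 = 65.570278
  hemisphere S, so the sign is −
  Longitude: 26 + 5/60 + 21.5/3600 = 26.089306
  hemisphere W, so the sign is −
Point 5:
  Lat: 24′ + 42.71″ = 24.71183′; 84 + 24.71183/60 = 84.411864
  N → positive
  Lon: 54′ + 59.1″ = 54.98500′; 132 + 54.98500/60 = 132.916417
  E → positive

1. -89.59306, -140.38167
2. 68.99750, -55.56400
3. 56.95909, -83.36428
4. -65.57028, -26.08931
5. 84.41186, 132.91642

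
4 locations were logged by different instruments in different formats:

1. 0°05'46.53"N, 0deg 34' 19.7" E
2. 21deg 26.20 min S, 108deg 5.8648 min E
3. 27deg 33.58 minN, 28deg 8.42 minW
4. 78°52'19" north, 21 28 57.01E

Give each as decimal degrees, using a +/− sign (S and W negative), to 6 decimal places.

1. 0.096258, 0.572139
2. -21.436667, 108.097747
3. 27.559667, -28.140333
4. 78.871944, 21.482503

Point 1:
  φ: 5′ + 46.53″ = 5.77550′; 0 + 5.77550/60 = 0.0962583
  N → positive
  λ: 0 + 34/60 + 19.7/3600 = 0.5721389
  E → positive
Point 2:
  Lat: 21 + 26.2/60 = 21.4366667
  S ⇒ negate
  Longitude: 5.8648′ = 0.097747°; total 108.0977467
  E ⇒ keep positive
Point 3:
  Latitude: 27 + 33.58/60 = 27.5596667
  N → positive
  Longitude: 28 + 8.42/60 = 28.1403333
  W → negative
Point 4:
  φ: 78° + 52/60 + 19/3600 = 78 + 0.866667 + 0.005278 = 78.8719444
  N ⇒ keep positive
  λ: 21° + 28/60 + 57.01/3600 = 21 + 0.466667 + 0.015836 = 21.4825028
  E ⇒ keep positive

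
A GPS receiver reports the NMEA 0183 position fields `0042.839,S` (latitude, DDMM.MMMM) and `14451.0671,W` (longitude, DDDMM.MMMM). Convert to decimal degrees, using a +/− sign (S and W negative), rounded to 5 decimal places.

φ: split at 2 digits → 00° and 42.839′; 0 + 42.839/60 = 0.713983
S → negative
λ: degrees = first 3 digits = 144, minutes = 51.0671; 144 + 51.0671/60 = 144.851118
W → negative

-0.71398, -144.85112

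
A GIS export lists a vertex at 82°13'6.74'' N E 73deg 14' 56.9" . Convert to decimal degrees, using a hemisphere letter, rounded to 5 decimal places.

82.21854° N, 73.24914° E

Lat: 13′ + 6.74″ = 13.11233′; 82 + 13.11233/60 = 82.218539
λ: 14′ + 56.9″ = 14.94833′; 73 + 14.94833/60 = 73.249139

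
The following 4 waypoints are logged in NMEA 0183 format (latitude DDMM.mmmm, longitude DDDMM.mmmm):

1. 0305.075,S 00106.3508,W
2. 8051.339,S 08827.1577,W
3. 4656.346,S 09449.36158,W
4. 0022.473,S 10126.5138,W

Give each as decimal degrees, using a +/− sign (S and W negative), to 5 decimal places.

Point 1:
  Latitude: split at 2 digits → 03° and 5.075′; 3 + 5.075/60 = 3.084583
  S → negative
  Lon: degrees = first 3 digits = 1, minutes = 6.3508; 1 + 6.3508/60 = 1.105847
  W → negative
Point 2:
  Latitude: degrees = first 2 digits = 80, minutes = 51.339; 80 + 51.339/60 = 80.855650
  S ⇒ negate
  Lon: split at 3 digits → 088° and 27.1577′; 88 + 27.1577/60 = 88.452628
  W ⇒ negate
Point 3:
  φ: degrees = first 2 digits = 46, minutes = 56.346; 46 + 56.346/60 = 46.939100
  hemisphere S, so the sign is −
  Lon: degrees = first 3 digits = 94, minutes = 49.36158; 94 + 49.36158/60 = 94.822693
  W ⇒ negate
Point 4:
  φ: split at 2 digits → 00° and 22.473′; 0 + 22.473/60 = 0.374550
  S → negative
  λ: split at 3 digits → 101° and 26.5138′; 101 + 26.5138/60 = 101.441897
  W → negative

1. -3.08458, -1.10585
2. -80.85565, -88.45263
3. -46.93910, -94.82269
4. -0.37455, -101.44190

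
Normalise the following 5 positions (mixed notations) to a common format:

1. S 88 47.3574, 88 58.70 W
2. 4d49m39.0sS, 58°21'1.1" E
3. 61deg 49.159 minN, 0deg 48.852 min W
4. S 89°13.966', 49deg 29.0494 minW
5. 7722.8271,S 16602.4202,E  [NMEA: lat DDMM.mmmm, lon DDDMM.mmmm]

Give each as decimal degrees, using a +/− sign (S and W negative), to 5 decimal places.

1. -88.78929, -88.97833
2. -4.82750, 58.35031
3. 61.81932, -0.81420
4. -89.23277, -49.48416
5. -77.38045, 166.04034

Point 1:
  Latitude: 47.3574′ = 0.789290°; total 88.789290
  hemisphere S, so the sign is −
  λ: 88 + 58.7/60 = 88.978333
  hemisphere W, so the sign is −
Point 2:
  Lat: 49′ + 39″ = 49.65000′; 4 + 49.65000/60 = 4.827500
  S ⇒ negate
  λ: 21′ + 1.1″ = 21.01833′; 58 + 21.01833/60 = 58.350306
  E ⇒ keep positive
Point 3:
  Latitude: 49.159′ = 0.819317°; total 61.819317
  N → positive
  Longitude: 0 + 48.852/60 = 0.814200
  hemisphere W, so the sign is −
Point 4:
  Latitude: 89 + 13.966/60 = 89.232767
  S ⇒ negate
  Lon: 29.0494′ = 0.484157°; total 49.484157
  W → negative
Point 5:
  φ: split at 2 digits → 77° and 22.8271′; 77 + 22.8271/60 = 77.380452
  S ⇒ negate
  Lon: degrees = first 3 digits = 166, minutes = 2.4202; 166 + 2.4202/60 = 166.040337
  E ⇒ keep positive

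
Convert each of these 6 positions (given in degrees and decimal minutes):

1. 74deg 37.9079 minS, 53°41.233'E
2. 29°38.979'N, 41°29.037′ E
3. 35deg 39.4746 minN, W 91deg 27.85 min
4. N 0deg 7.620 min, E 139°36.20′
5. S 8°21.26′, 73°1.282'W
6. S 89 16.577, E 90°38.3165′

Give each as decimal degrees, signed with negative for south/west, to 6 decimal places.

1. -74.631798, 53.687217
2. 29.649650, 41.483950
3. 35.657910, -91.464167
4. 0.127000, 139.603333
5. -8.354333, -73.021367
6. -89.276283, 90.638608

Point 1:
  Lat: 74 + 37.9079/60 = 74.6317983
  S ⇒ negate
  Lon: 53 + 41.233/60 = 53.6872167
  E ⇒ keep positive
Point 2:
  Latitude: 29 + 38.979/60 = 29.6496500
  N → positive
  λ: 29.037′ = 0.483950°; total 41.4839500
  E ⇒ keep positive
Point 3:
  φ: 35 + 39.4746/60 = 35.6579100
  N ⇒ keep positive
  Longitude: 27.85′ = 0.464167°; total 91.4641667
  hemisphere W, so the sign is −
Point 4:
  φ: 7.62′ = 0.127000°; total 0.1270000
  N ⇒ keep positive
  λ: 36.2′ = 0.603333°; total 139.6033333
  E ⇒ keep positive
Point 5:
  Lat: 8 + 21.26/60 = 8.3543333
  S ⇒ negate
  λ: 73 + 1.282/60 = 73.0213667
  W → negative
Point 6:
  Lat: 16.577′ = 0.276283°; total 89.2762833
  hemisphere S, so the sign is −
  Lon: 90 + 38.3165/60 = 90.6386083
  E ⇒ keep positive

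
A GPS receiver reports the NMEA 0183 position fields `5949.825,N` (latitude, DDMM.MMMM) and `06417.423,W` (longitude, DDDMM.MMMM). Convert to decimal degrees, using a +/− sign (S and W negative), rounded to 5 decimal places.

59.83042, -64.29038

φ: degrees = first 2 digits = 59, minutes = 49.825; 59 + 49.825/60 = 59.830417
N ⇒ keep positive
Longitude: split at 3 digits → 064° and 17.423′; 64 + 17.423/60 = 64.290383
W → negative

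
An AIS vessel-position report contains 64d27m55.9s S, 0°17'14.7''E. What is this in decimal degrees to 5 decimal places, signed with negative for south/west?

Latitude: 27′ + 55.9″ = 27.93167′; 64 + 27.93167/60 = 64.465528
S ⇒ negate
λ: 0° + 17/60 + 14.7/3600 = 0 + 0.283333 + 0.004083 = 0.287417
E ⇒ keep positive

-64.46553, 0.28742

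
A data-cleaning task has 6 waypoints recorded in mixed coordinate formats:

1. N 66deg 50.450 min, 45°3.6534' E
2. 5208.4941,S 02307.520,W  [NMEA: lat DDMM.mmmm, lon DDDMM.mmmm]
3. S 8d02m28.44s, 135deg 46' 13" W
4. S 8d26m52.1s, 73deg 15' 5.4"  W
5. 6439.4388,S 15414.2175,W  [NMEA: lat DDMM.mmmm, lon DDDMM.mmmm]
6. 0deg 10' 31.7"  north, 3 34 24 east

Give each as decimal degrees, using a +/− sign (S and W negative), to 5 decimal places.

Point 1:
  φ: 50.45′ = 0.840833°; total 66.840833
  N → positive
  Longitude: 45 + 3.6534/60 = 45.060890
  E ⇒ keep positive
Point 2:
  Latitude: degrees = first 2 digits = 52, minutes = 8.4941; 52 + 8.4941/60 = 52.141568
  S → negative
  Longitude: degrees = first 3 digits = 23, minutes = 7.52; 23 + 7.52/60 = 23.125333
  hemisphere W, so the sign is −
Point 3:
  φ: 2′ + 28.44″ = 2.47400′; 8 + 2.47400/60 = 8.041233
  hemisphere S, so the sign is −
  Lon: 135° + 46/60 + 13/3600 = 135 + 0.766667 + 0.003611 = 135.770278
  hemisphere W, so the sign is −
Point 4:
  Latitude: 8° + 26/60 + 52.1/3600 = 8 + 0.433333 + 0.014472 = 8.447806
  S ⇒ negate
  Lon: 15′ + 5.4″ = 15.09000′; 73 + 15.09000/60 = 73.251500
  W → negative
Point 5:
  φ: degrees = first 2 digits = 64, minutes = 39.4388; 64 + 39.4388/60 = 64.657313
  hemisphere S, so the sign is −
  Longitude: split at 3 digits → 154° and 14.2175′; 154 + 14.2175/60 = 154.236958
  W ⇒ negate
Point 6:
  Lat: 0° + 10/60 + 31.7/3600 = 0 + 0.166667 + 0.008806 = 0.175472
  N ⇒ keep positive
  Lon: 3° + 34/60 + 24/3600 = 3 + 0.566667 + 0.006667 = 3.573333
  E → positive

1. 66.84083, 45.06089
2. -52.14157, -23.12533
3. -8.04123, -135.77028
4. -8.44781, -73.25150
5. -64.65731, -154.23696
6. 0.17547, 3.57333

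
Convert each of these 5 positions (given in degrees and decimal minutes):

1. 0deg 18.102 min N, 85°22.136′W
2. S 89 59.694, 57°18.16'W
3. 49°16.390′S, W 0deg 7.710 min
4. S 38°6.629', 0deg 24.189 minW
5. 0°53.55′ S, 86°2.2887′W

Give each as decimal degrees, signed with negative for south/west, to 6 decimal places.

1. 0.301700, -85.368933
2. -89.994900, -57.302667
3. -49.273167, -0.128500
4. -38.110483, -0.403150
5. -0.892500, -86.038145

Point 1:
  Lat: 0 + 18.102/60 = 0.3017000
  N → positive
  Longitude: 85 + 22.136/60 = 85.3689333
  hemisphere W, so the sign is −
Point 2:
  Latitude: 89 + 59.694/60 = 89.9949000
  S → negative
  Lon: 18.16′ = 0.302667°; total 57.3026667
  hemisphere W, so the sign is −
Point 3:
  Lat: 16.39′ = 0.273167°; total 49.2731667
  S ⇒ negate
  Lon: 7.71′ = 0.128500°; total 0.1285000
  W → negative
Point 4:
  Lat: 38 + 6.629/60 = 38.1104833
  S ⇒ negate
  Lon: 0 + 24.189/60 = 0.4031500
  W ⇒ negate
Point 5:
  Latitude: 0 + 53.55/60 = 0.8925000
  S ⇒ negate
  λ: 86 + 2.2887/60 = 86.0381450
  hemisphere W, so the sign is −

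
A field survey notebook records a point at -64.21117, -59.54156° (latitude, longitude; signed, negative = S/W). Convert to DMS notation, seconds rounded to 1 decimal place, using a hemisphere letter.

64°12′40.2″ S, 59°32′29.6″ W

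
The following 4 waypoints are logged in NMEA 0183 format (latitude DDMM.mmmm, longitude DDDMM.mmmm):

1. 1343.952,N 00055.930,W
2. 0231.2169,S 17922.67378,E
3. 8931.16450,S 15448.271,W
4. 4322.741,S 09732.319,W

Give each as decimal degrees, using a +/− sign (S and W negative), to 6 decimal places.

Point 1:
  φ: degrees = first 2 digits = 13, minutes = 43.952; 13 + 43.952/60 = 13.7325333
  N ⇒ keep positive
  λ: split at 3 digits → 000° and 55.93′; 0 + 55.93/60 = 0.9321667
  hemisphere W, so the sign is −
Point 2:
  Lat: degrees = first 2 digits = 2, minutes = 31.2169; 2 + 31.2169/60 = 2.5202817
  S ⇒ negate
  λ: split at 3 digits → 179° and 22.67378′; 179 + 22.67378/60 = 179.3778963
  E ⇒ keep positive
Point 3:
  Latitude: split at 2 digits → 89° and 31.1645′; 89 + 31.1645/60 = 89.5194083
  hemisphere S, so the sign is −
  Lon: split at 3 digits → 154° and 48.271′; 154 + 48.271/60 = 154.8045167
  W ⇒ negate
Point 4:
  Lat: split at 2 digits → 43° and 22.741′; 43 + 22.741/60 = 43.3790167
  S ⇒ negate
  λ: split at 3 digits → 097° and 32.319′; 97 + 32.319/60 = 97.5386500
  W ⇒ negate

1. 13.732533, -0.932167
2. -2.520282, 179.377896
3. -89.519408, -154.804517
4. -43.379017, -97.538650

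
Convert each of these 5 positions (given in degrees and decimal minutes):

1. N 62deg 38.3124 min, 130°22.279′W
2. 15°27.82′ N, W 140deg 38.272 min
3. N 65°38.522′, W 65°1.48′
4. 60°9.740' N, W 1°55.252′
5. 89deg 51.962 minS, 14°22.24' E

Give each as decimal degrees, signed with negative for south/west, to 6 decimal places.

Point 1:
  Latitude: 62 + 38.3124/60 = 62.6385400
  N → positive
  Longitude: 130 + 22.279/60 = 130.3713167
  hemisphere W, so the sign is −
Point 2:
  Lat: 27.82′ = 0.463667°; total 15.4636667
  N ⇒ keep positive
  Lon: 140 + 38.272/60 = 140.6378667
  hemisphere W, so the sign is −
Point 3:
  Latitude: 38.522′ = 0.642033°; total 65.6420333
  N → positive
  Lon: 65 + 1.48/60 = 65.0246667
  W → negative
Point 4:
  Lat: 9.74′ = 0.162333°; total 60.1623333
  N → positive
  Lon: 55.252′ = 0.920867°; total 1.9208667
  W ⇒ negate
Point 5:
  φ: 89 + 51.962/60 = 89.8660333
  hemisphere S, so the sign is −
  Longitude: 14 + 22.24/60 = 14.3706667
  E ⇒ keep positive

1. 62.638540, -130.371317
2. 15.463667, -140.637867
3. 65.642033, -65.024667
4. 60.162333, -1.920867
5. -89.866033, 14.370667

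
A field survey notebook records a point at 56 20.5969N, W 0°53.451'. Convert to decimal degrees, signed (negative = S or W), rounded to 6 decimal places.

56.343282, -0.890850

Latitude: 20.5969′ = 0.343282°; total 56.3432817
N → positive
λ: 0 + 53.451/60 = 0.8908500
W ⇒ negate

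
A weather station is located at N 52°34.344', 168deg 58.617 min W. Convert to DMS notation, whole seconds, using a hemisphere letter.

52°34′21″ N, 168°58′37″ W

φ: fractional minutes 0.34400 × 60 = 20.64″
λ: 58.61700′ → 58′ and 0.61700 × 60 = 37.02″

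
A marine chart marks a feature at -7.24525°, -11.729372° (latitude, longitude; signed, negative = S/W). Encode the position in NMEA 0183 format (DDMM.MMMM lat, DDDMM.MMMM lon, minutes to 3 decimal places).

0714.715,S / 01143.762,W

Latitude is negative → S; |value| = 7.245250
Lat: minutes = (7.245250 − 7) × 60 = 14.71500
Longitude is negative → W; |value| = 11.729372
Lon: 11° + 0.729372 × 60 = 11° 43.76232′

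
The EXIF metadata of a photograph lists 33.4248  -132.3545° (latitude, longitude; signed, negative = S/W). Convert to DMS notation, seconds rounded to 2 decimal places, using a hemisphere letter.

Latitude: 0.424800 × 60 = 25.48800′ → 25′, remainder × 60 = 29.2800″
Longitude is negative → W; |value| = 132.354500
λ: whole degrees 132; 21.27000′ → 21′ and 16.2000″

33°25′29.28″ N, 132°21′16.20″ W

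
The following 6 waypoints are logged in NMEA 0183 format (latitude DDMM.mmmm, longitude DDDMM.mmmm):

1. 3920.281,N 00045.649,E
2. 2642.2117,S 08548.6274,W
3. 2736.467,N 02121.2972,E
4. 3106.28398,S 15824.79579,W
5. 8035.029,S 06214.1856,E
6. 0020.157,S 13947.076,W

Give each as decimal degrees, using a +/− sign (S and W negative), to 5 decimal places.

1. 39.33802, 0.76082
2. -26.70353, -85.81046
3. 27.60778, 21.35495
4. -31.10473, -158.41326
5. -80.58382, 62.23643
6. -0.33595, -139.78460

Point 1:
  Lat: split at 2 digits → 39° and 20.281′; 39 + 20.281/60 = 39.338017
  N ⇒ keep positive
  Lon: degrees = first 3 digits = 0, minutes = 45.649; 0 + 45.649/60 = 0.760817
  E → positive
Point 2:
  φ: degrees = first 2 digits = 26, minutes = 42.2117; 26 + 42.2117/60 = 26.703528
  S → negative
  λ: degrees = first 3 digits = 85, minutes = 48.6274; 85 + 48.6274/60 = 85.810457
  hemisphere W, so the sign is −
Point 3:
  φ: degrees = first 2 digits = 27, minutes = 36.467; 27 + 36.467/60 = 27.607783
  N → positive
  λ: degrees = first 3 digits = 21, minutes = 21.2972; 21 + 21.2972/60 = 21.354953
  E → positive
Point 4:
  Latitude: degrees = first 2 digits = 31, minutes = 6.28398; 31 + 6.28398/60 = 31.104733
  S ⇒ negate
  Lon: degrees = first 3 digits = 158, minutes = 24.79579; 158 + 24.79579/60 = 158.413263
  W ⇒ negate
Point 5:
  Latitude: degrees = first 2 digits = 80, minutes = 35.029; 80 + 35.029/60 = 80.583817
  S ⇒ negate
  Lon: split at 3 digits → 062° and 14.1856′; 62 + 14.1856/60 = 62.236427
  E → positive
Point 6:
  φ: degrees = first 2 digits = 0, minutes = 20.157; 0 + 20.157/60 = 0.335950
  S ⇒ negate
  Lon: degrees = first 3 digits = 139, minutes = 47.076; 139 + 47.076/60 = 139.784600
  W → negative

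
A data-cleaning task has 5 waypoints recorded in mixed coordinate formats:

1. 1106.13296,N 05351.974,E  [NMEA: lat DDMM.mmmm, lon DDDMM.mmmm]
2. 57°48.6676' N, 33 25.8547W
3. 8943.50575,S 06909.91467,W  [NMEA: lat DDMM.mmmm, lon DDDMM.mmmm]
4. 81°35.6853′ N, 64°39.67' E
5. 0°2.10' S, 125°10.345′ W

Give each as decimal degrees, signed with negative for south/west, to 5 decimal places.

Point 1:
  Latitude: degrees = first 2 digits = 11, minutes = 6.13296; 11 + 6.13296/60 = 11.102216
  N → positive
  λ: split at 3 digits → 053° and 51.974′; 53 + 51.974/60 = 53.866233
  E ⇒ keep positive
Point 2:
  Latitude: 57 + 48.6676/60 = 57.811127
  N → positive
  Lon: 33 + 25.8547/60 = 33.430912
  W → negative
Point 3:
  φ: degrees = first 2 digits = 89, minutes = 43.50575; 89 + 43.50575/60 = 89.725096
  S ⇒ negate
  λ: degrees = first 3 digits = 69, minutes = 9.91467; 69 + 9.91467/60 = 69.165245
  W ⇒ negate
Point 4:
  φ: 35.6853′ = 0.594755°; total 81.594755
  N ⇒ keep positive
  Lon: 39.67′ = 0.661167°; total 64.661167
  E → positive
Point 5:
  Lat: 0 + 2.1/60 = 0.035000
  S ⇒ negate
  λ: 10.345′ = 0.172417°; total 125.172417
  W → negative

1. 11.10222, 53.86623
2. 57.81113, -33.43091
3. -89.72510, -69.16524
4. 81.59476, 64.66117
5. -0.03500, -125.17242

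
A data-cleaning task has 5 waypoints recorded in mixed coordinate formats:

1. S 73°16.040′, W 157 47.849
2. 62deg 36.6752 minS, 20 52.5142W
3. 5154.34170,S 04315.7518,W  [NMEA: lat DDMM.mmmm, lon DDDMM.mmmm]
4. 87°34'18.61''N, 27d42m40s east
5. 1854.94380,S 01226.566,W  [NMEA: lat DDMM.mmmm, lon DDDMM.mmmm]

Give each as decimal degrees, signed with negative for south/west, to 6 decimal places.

Point 1:
  φ: 16.04′ = 0.267333°; total 73.2673333
  S → negative
  Lon: 47.849′ = 0.797483°; total 157.7974833
  hemisphere W, so the sign is −
Point 2:
  Lat: 62 + 36.6752/60 = 62.6112533
  hemisphere S, so the sign is −
  Lon: 20 + 52.5142/60 = 20.8752367
  W ⇒ negate
Point 3:
  Latitude: split at 2 digits → 51° and 54.3417′; 51 + 54.3417/60 = 51.9056950
  S ⇒ negate
  Longitude: degrees = first 3 digits = 43, minutes = 15.7518; 43 + 15.7518/60 = 43.2625300
  W ⇒ negate
Point 4:
  Lat: 87 + 34/60 + 18.61/3600 = 87.5718361
  N ⇒ keep positive
  λ: 27 + 42/60 + 40/3600 = 27.7111111
  E → positive
Point 5:
  φ: split at 2 digits → 18° and 54.9438′; 18 + 54.9438/60 = 18.9157300
  S ⇒ negate
  Lon: split at 3 digits → 012° and 26.566′; 12 + 26.566/60 = 12.4427667
  W ⇒ negate

1. -73.267333, -157.797483
2. -62.611253, -20.875237
3. -51.905695, -43.262530
4. 87.571836, 27.711111
5. -18.915730, -12.442767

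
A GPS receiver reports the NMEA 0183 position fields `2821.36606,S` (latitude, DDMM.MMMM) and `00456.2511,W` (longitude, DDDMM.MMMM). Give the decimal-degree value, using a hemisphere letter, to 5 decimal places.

Latitude: split at 2 digits → 28° and 21.36606′; 28 + 21.36606/60 = 28.356101
λ: degrees = first 3 digits = 4, minutes = 56.2511; 4 + 56.2511/60 = 4.937518

28.35610° S, 4.93752° W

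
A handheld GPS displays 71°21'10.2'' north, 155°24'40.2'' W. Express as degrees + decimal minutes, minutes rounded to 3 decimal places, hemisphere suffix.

Latitude: seconds/60 = 0.17000; minutes = 21 + 0.17000 = 21.17000
Lon: seconds/60 = 0.67000; minutes = 24 + 0.67000 = 24.67000

71° 21.170′ N, 155° 24.670′ W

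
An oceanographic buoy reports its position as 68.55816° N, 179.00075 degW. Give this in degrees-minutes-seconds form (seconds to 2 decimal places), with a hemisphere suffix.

Lat: 0.558160° → 33.48960′; 0.48960 × 60 = 29.3760″
λ: 0.000750 × 60 = 0.04500′ → 0′, remainder × 60 = 2.7000″

68°33′29.38″ N, 179°00′2.70″ W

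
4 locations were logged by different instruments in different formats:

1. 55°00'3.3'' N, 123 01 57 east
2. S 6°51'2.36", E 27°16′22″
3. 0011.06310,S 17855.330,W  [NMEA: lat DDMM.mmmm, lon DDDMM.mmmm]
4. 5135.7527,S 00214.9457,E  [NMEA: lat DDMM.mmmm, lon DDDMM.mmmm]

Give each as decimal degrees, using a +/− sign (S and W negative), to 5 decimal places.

1. 55.00092, 123.03250
2. -6.85066, 27.27278
3. -0.18439, -178.92217
4. -51.59588, 2.24910

Point 1:
  Latitude: 55° + 0/60 + 3.3/3600 = 55 + 0.000000 + 0.000917 = 55.000917
  N ⇒ keep positive
  Lon: 123 + 1/60 + 57/3600 = 123.032500
  E → positive
Point 2:
  Lat: 6° + 51/60 + 2.36/3600 = 6 + 0.850000 + 0.000656 = 6.850656
  S → negative
  Lon: 27 + 16/60 + 22/3600 = 27.272778
  E ⇒ keep positive
Point 3:
  Latitude: split at 2 digits → 00° and 11.0631′; 0 + 11.0631/60 = 0.184385
  S → negative
  λ: degrees = first 3 digits = 178, minutes = 55.33; 178 + 55.33/60 = 178.922167
  hemisphere W, so the sign is −
Point 4:
  φ: split at 2 digits → 51° and 35.7527′; 51 + 35.7527/60 = 51.595878
  S → negative
  Longitude: split at 3 digits → 002° and 14.9457′; 2 + 14.9457/60 = 2.249095
  E ⇒ keep positive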